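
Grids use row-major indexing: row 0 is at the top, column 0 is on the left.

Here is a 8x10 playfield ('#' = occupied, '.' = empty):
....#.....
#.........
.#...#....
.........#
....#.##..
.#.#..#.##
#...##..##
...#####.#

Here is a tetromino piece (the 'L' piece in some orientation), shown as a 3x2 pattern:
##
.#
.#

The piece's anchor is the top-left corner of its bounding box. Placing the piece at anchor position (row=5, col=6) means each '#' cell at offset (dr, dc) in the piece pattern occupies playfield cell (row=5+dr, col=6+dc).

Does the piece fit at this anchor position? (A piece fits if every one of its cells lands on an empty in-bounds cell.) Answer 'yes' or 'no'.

Check each piece cell at anchor (5, 6):
  offset (0,0) -> (5,6): occupied ('#') -> FAIL
  offset (0,1) -> (5,7): empty -> OK
  offset (1,1) -> (6,7): empty -> OK
  offset (2,1) -> (7,7): occupied ('#') -> FAIL
All cells valid: no

Answer: no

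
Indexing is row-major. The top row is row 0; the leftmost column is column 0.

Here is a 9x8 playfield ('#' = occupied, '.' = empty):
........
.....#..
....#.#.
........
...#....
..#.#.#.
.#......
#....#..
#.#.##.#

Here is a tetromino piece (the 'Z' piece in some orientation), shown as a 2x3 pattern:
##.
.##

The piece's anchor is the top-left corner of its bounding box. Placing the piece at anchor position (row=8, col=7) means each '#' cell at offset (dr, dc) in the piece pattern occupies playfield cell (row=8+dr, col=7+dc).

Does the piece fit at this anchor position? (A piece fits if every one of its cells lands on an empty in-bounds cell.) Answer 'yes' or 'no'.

Answer: no

Derivation:
Check each piece cell at anchor (8, 7):
  offset (0,0) -> (8,7): occupied ('#') -> FAIL
  offset (0,1) -> (8,8): out of bounds -> FAIL
  offset (1,1) -> (9,8): out of bounds -> FAIL
  offset (1,2) -> (9,9): out of bounds -> FAIL
All cells valid: no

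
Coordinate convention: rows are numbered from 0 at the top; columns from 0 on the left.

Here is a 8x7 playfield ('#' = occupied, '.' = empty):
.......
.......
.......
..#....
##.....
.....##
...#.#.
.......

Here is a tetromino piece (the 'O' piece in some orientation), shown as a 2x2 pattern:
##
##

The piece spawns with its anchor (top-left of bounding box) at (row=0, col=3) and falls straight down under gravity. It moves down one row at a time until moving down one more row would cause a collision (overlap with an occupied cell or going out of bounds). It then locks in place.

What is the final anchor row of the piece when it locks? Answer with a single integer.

Spawn at (row=0, col=3). Try each row:
  row 0: fits
  row 1: fits
  row 2: fits
  row 3: fits
  row 4: fits
  row 5: blocked -> lock at row 4

Answer: 4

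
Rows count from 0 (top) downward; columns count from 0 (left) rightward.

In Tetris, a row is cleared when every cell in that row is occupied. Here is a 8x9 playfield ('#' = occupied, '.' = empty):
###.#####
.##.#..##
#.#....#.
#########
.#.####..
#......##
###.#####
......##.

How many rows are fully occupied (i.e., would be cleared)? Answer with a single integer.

Answer: 1

Derivation:
Check each row:
  row 0: 1 empty cell -> not full
  row 1: 4 empty cells -> not full
  row 2: 6 empty cells -> not full
  row 3: 0 empty cells -> FULL (clear)
  row 4: 4 empty cells -> not full
  row 5: 6 empty cells -> not full
  row 6: 1 empty cell -> not full
  row 7: 7 empty cells -> not full
Total rows cleared: 1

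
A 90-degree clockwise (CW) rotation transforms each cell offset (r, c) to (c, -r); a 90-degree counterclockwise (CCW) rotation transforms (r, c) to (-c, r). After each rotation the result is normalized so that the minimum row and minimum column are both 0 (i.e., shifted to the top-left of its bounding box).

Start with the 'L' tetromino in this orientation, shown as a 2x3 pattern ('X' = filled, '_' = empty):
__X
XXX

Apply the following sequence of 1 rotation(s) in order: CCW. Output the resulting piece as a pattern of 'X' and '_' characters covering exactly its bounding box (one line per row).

Answer: XX
_X
_X

Derivation:
Start:
__X
XXX
After rotation 1 (CCW):
XX
_X
_X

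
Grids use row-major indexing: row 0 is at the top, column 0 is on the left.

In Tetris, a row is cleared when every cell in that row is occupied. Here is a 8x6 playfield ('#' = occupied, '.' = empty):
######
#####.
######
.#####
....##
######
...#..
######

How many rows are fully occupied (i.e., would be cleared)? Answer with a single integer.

Answer: 4

Derivation:
Check each row:
  row 0: 0 empty cells -> FULL (clear)
  row 1: 1 empty cell -> not full
  row 2: 0 empty cells -> FULL (clear)
  row 3: 1 empty cell -> not full
  row 4: 4 empty cells -> not full
  row 5: 0 empty cells -> FULL (clear)
  row 6: 5 empty cells -> not full
  row 7: 0 empty cells -> FULL (clear)
Total rows cleared: 4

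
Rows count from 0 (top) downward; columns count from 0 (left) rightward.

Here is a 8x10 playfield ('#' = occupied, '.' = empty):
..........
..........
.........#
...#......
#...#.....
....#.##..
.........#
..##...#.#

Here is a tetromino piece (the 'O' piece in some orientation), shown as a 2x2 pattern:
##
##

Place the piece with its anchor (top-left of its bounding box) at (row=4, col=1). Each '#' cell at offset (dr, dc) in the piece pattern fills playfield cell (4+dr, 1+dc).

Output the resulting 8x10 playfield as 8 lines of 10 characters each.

Fill (4+0,1+0) = (4,1)
Fill (4+0,1+1) = (4,2)
Fill (4+1,1+0) = (5,1)
Fill (4+1,1+1) = (5,2)

Answer: ..........
..........
.........#
...#......
###.#.....
.##.#.##..
.........#
..##...#.#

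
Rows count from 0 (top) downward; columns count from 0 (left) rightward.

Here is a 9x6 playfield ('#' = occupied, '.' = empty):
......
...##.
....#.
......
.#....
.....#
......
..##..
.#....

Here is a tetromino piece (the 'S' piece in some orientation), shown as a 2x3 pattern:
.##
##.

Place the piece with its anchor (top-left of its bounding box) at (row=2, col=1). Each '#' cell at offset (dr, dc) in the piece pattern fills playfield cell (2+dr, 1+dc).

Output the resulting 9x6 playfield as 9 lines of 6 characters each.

Fill (2+0,1+1) = (2,2)
Fill (2+0,1+2) = (2,3)
Fill (2+1,1+0) = (3,1)
Fill (2+1,1+1) = (3,2)

Answer: ......
...##.
..###.
.##...
.#....
.....#
......
..##..
.#....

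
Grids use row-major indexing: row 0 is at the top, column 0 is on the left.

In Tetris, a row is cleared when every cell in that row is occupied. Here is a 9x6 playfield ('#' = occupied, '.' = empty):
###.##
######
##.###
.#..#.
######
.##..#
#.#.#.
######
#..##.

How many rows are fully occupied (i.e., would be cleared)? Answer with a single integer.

Answer: 3

Derivation:
Check each row:
  row 0: 1 empty cell -> not full
  row 1: 0 empty cells -> FULL (clear)
  row 2: 1 empty cell -> not full
  row 3: 4 empty cells -> not full
  row 4: 0 empty cells -> FULL (clear)
  row 5: 3 empty cells -> not full
  row 6: 3 empty cells -> not full
  row 7: 0 empty cells -> FULL (clear)
  row 8: 3 empty cells -> not full
Total rows cleared: 3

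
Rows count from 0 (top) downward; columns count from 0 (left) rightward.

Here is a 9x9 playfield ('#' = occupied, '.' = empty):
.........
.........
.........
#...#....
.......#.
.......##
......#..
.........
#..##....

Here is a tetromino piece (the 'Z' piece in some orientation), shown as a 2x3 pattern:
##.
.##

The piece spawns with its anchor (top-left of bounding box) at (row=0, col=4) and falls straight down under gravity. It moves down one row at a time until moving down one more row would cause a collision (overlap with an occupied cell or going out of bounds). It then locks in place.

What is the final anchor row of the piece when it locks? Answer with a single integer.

Answer: 2

Derivation:
Spawn at (row=0, col=4). Try each row:
  row 0: fits
  row 1: fits
  row 2: fits
  row 3: blocked -> lock at row 2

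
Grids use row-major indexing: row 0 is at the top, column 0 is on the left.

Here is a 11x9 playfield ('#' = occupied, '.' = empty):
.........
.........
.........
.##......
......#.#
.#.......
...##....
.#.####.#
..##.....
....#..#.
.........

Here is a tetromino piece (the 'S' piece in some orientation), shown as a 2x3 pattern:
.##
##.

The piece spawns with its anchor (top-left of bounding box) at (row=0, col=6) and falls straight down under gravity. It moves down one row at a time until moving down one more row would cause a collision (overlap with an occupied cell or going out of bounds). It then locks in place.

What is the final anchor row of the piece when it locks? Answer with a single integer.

Spawn at (row=0, col=6). Try each row:
  row 0: fits
  row 1: fits
  row 2: fits
  row 3: blocked -> lock at row 2

Answer: 2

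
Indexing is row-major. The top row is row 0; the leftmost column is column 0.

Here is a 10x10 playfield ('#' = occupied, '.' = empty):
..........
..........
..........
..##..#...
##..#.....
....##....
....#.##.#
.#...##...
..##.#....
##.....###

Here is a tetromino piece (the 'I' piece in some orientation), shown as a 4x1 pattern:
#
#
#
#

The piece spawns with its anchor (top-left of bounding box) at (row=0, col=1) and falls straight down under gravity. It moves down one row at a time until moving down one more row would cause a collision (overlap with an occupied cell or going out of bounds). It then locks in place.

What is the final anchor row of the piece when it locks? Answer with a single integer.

Spawn at (row=0, col=1). Try each row:
  row 0: fits
  row 1: blocked -> lock at row 0

Answer: 0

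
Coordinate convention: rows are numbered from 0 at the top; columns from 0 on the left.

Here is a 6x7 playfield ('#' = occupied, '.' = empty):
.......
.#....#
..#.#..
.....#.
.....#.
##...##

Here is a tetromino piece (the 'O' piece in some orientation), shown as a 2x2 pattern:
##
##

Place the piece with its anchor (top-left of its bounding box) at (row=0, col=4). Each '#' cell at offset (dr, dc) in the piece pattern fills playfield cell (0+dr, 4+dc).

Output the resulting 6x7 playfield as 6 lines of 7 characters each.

Fill (0+0,4+0) = (0,4)
Fill (0+0,4+1) = (0,5)
Fill (0+1,4+0) = (1,4)
Fill (0+1,4+1) = (1,5)

Answer: ....##.
.#..###
..#.#..
.....#.
.....#.
##...##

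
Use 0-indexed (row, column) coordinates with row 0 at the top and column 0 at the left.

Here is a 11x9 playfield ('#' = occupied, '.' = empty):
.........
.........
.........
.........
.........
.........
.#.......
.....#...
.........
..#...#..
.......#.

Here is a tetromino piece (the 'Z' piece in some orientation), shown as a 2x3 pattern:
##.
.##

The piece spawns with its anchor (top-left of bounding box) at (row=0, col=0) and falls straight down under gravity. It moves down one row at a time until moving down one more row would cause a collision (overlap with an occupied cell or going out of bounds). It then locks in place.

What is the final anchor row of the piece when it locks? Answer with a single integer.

Answer: 4

Derivation:
Spawn at (row=0, col=0). Try each row:
  row 0: fits
  row 1: fits
  row 2: fits
  row 3: fits
  row 4: fits
  row 5: blocked -> lock at row 4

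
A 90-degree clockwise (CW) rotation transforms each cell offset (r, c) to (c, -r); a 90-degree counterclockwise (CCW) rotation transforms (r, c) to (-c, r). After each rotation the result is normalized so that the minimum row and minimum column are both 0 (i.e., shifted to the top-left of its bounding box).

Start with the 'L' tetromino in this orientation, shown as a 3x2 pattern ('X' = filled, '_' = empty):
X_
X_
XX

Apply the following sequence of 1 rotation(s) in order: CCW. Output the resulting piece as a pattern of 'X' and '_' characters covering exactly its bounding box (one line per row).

Start:
X_
X_
XX
After rotation 1 (CCW):
__X
XXX

Answer: __X
XXX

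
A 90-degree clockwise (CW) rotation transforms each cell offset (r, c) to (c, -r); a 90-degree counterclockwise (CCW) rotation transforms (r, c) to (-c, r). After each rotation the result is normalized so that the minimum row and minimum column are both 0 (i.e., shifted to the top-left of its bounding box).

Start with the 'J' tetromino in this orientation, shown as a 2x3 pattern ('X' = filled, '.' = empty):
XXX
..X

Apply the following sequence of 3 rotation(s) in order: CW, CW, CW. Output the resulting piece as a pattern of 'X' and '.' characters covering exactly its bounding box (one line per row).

Answer: XX
X.
X.

Derivation:
Start:
XXX
..X
After rotation 1 (CW):
.X
.X
XX
After rotation 2 (CW):
X..
XXX
After rotation 3 (CW):
XX
X.
X.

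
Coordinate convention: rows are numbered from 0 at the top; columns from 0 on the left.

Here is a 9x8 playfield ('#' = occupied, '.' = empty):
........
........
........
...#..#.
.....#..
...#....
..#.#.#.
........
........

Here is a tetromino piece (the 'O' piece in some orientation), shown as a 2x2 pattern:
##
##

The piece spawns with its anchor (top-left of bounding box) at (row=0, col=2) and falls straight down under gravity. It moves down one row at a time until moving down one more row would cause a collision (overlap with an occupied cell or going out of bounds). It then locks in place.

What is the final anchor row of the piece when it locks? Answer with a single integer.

Answer: 1

Derivation:
Spawn at (row=0, col=2). Try each row:
  row 0: fits
  row 1: fits
  row 2: blocked -> lock at row 1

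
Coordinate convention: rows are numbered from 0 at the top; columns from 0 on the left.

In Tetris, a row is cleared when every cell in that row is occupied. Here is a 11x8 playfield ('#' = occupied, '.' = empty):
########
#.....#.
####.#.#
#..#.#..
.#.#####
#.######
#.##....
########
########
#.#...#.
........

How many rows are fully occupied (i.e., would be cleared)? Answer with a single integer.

Answer: 3

Derivation:
Check each row:
  row 0: 0 empty cells -> FULL (clear)
  row 1: 6 empty cells -> not full
  row 2: 2 empty cells -> not full
  row 3: 5 empty cells -> not full
  row 4: 2 empty cells -> not full
  row 5: 1 empty cell -> not full
  row 6: 5 empty cells -> not full
  row 7: 0 empty cells -> FULL (clear)
  row 8: 0 empty cells -> FULL (clear)
  row 9: 5 empty cells -> not full
  row 10: 8 empty cells -> not full
Total rows cleared: 3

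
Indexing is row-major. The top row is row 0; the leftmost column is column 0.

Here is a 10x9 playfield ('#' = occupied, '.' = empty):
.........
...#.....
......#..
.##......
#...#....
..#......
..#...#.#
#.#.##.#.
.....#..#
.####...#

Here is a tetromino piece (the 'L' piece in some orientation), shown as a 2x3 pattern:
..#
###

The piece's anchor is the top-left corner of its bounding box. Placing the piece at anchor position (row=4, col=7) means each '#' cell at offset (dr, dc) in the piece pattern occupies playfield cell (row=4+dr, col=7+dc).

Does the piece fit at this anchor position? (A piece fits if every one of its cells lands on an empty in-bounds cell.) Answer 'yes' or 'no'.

Answer: no

Derivation:
Check each piece cell at anchor (4, 7):
  offset (0,2) -> (4,9): out of bounds -> FAIL
  offset (1,0) -> (5,7): empty -> OK
  offset (1,1) -> (5,8): empty -> OK
  offset (1,2) -> (5,9): out of bounds -> FAIL
All cells valid: no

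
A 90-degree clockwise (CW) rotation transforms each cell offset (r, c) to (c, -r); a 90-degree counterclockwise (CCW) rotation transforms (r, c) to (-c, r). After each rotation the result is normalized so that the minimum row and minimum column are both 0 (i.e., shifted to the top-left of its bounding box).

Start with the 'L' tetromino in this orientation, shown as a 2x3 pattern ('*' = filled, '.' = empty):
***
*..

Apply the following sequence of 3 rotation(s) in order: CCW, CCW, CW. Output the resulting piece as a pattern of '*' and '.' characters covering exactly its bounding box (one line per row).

Start:
***
*..
After rotation 1 (CCW):
*.
*.
**
After rotation 2 (CCW):
..*
***
After rotation 3 (CW):
*.
*.
**

Answer: *.
*.
**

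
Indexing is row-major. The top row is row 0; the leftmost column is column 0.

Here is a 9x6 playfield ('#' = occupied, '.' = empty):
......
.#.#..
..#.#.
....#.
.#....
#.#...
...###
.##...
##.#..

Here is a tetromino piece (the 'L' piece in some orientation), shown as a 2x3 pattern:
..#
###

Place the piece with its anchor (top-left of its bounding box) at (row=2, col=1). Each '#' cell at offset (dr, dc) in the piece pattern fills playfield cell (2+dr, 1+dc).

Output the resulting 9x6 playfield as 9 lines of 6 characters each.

Fill (2+0,1+2) = (2,3)
Fill (2+1,1+0) = (3,1)
Fill (2+1,1+1) = (3,2)
Fill (2+1,1+2) = (3,3)

Answer: ......
.#.#..
..###.
.####.
.#....
#.#...
...###
.##...
##.#..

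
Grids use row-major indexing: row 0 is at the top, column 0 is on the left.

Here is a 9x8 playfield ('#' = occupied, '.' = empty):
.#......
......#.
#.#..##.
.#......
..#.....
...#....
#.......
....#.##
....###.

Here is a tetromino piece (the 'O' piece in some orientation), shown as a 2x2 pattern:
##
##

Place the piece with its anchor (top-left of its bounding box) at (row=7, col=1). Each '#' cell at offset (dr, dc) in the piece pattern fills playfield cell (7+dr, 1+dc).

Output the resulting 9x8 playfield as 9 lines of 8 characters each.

Answer: .#......
......#.
#.#..##.
.#......
..#.....
...#....
#.......
.##.#.##
.##.###.

Derivation:
Fill (7+0,1+0) = (7,1)
Fill (7+0,1+1) = (7,2)
Fill (7+1,1+0) = (8,1)
Fill (7+1,1+1) = (8,2)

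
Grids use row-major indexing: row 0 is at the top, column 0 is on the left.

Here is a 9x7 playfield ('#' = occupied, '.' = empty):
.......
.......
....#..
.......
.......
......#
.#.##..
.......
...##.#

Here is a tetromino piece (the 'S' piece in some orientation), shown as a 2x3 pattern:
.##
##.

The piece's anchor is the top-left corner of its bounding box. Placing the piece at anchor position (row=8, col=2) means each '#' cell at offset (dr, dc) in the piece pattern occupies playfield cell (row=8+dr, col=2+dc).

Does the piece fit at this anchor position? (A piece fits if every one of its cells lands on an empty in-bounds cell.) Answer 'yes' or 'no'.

Check each piece cell at anchor (8, 2):
  offset (0,1) -> (8,3): occupied ('#') -> FAIL
  offset (0,2) -> (8,4): occupied ('#') -> FAIL
  offset (1,0) -> (9,2): out of bounds -> FAIL
  offset (1,1) -> (9,3): out of bounds -> FAIL
All cells valid: no

Answer: no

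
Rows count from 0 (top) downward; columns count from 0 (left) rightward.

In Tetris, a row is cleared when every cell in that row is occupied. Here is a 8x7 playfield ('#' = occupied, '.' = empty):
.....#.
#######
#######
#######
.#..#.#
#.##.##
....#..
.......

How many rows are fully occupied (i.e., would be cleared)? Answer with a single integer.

Answer: 3

Derivation:
Check each row:
  row 0: 6 empty cells -> not full
  row 1: 0 empty cells -> FULL (clear)
  row 2: 0 empty cells -> FULL (clear)
  row 3: 0 empty cells -> FULL (clear)
  row 4: 4 empty cells -> not full
  row 5: 2 empty cells -> not full
  row 6: 6 empty cells -> not full
  row 7: 7 empty cells -> not full
Total rows cleared: 3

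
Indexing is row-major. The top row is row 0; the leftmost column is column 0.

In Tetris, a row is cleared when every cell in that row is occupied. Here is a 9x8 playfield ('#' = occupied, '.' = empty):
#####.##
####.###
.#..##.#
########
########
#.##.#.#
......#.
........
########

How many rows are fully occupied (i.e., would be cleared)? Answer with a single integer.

Check each row:
  row 0: 1 empty cell -> not full
  row 1: 1 empty cell -> not full
  row 2: 4 empty cells -> not full
  row 3: 0 empty cells -> FULL (clear)
  row 4: 0 empty cells -> FULL (clear)
  row 5: 3 empty cells -> not full
  row 6: 7 empty cells -> not full
  row 7: 8 empty cells -> not full
  row 8: 0 empty cells -> FULL (clear)
Total rows cleared: 3

Answer: 3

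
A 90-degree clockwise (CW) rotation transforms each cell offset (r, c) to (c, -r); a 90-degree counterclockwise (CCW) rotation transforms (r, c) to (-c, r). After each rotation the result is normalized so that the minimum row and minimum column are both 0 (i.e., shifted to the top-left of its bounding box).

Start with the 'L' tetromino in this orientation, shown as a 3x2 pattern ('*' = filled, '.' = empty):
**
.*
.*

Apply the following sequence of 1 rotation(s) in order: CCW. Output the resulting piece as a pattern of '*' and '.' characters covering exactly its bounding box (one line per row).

Start:
**
.*
.*
After rotation 1 (CCW):
***
*..

Answer: ***
*..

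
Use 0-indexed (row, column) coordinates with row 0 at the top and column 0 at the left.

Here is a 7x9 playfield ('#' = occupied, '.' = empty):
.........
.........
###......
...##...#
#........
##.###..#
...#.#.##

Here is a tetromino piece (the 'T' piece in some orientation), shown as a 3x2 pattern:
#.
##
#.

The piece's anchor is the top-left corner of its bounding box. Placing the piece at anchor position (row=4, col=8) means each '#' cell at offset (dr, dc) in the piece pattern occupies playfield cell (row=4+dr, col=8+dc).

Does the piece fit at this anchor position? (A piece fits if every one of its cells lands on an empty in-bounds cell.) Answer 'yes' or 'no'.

Answer: no

Derivation:
Check each piece cell at anchor (4, 8):
  offset (0,0) -> (4,8): empty -> OK
  offset (1,0) -> (5,8): occupied ('#') -> FAIL
  offset (1,1) -> (5,9): out of bounds -> FAIL
  offset (2,0) -> (6,8): occupied ('#') -> FAIL
All cells valid: no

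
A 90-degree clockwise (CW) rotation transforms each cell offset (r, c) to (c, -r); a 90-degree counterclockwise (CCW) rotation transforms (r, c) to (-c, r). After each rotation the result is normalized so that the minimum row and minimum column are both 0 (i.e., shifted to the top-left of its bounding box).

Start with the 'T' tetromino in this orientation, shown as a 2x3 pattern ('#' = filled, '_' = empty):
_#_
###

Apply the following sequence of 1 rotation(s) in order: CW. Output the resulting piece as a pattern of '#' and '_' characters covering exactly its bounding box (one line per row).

Start:
_#_
###
After rotation 1 (CW):
#_
##
#_

Answer: #_
##
#_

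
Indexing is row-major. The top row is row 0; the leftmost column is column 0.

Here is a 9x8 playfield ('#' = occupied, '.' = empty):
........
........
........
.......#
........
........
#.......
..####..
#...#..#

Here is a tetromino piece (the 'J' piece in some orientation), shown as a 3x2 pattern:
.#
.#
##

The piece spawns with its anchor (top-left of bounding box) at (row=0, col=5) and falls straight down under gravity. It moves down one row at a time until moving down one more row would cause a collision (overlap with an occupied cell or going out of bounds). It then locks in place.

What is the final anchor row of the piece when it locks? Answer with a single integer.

Spawn at (row=0, col=5). Try each row:
  row 0: fits
  row 1: fits
  row 2: fits
  row 3: fits
  row 4: fits
  row 5: blocked -> lock at row 4

Answer: 4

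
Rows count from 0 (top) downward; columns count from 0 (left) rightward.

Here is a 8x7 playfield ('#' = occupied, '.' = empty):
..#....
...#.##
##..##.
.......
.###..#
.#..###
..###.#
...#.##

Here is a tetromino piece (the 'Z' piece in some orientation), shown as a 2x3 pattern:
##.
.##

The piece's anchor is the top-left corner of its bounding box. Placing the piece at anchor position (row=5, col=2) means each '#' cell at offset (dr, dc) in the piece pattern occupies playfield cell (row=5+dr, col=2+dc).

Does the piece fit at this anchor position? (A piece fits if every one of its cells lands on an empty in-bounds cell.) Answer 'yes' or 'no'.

Answer: no

Derivation:
Check each piece cell at anchor (5, 2):
  offset (0,0) -> (5,2): empty -> OK
  offset (0,1) -> (5,3): empty -> OK
  offset (1,1) -> (6,3): occupied ('#') -> FAIL
  offset (1,2) -> (6,4): occupied ('#') -> FAIL
All cells valid: no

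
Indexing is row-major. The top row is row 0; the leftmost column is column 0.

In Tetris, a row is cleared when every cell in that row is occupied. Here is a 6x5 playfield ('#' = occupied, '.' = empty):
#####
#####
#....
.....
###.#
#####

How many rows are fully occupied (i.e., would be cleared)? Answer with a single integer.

Check each row:
  row 0: 0 empty cells -> FULL (clear)
  row 1: 0 empty cells -> FULL (clear)
  row 2: 4 empty cells -> not full
  row 3: 5 empty cells -> not full
  row 4: 1 empty cell -> not full
  row 5: 0 empty cells -> FULL (clear)
Total rows cleared: 3

Answer: 3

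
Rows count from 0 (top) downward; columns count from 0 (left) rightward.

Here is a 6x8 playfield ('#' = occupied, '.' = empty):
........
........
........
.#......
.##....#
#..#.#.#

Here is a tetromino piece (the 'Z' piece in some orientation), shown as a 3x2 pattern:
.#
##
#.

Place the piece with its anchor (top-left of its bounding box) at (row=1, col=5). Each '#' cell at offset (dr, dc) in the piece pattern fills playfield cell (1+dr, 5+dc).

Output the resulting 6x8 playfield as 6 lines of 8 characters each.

Answer: ........
......#.
.....##.
.#...#..
.##....#
#..#.#.#

Derivation:
Fill (1+0,5+1) = (1,6)
Fill (1+1,5+0) = (2,5)
Fill (1+1,5+1) = (2,6)
Fill (1+2,5+0) = (3,5)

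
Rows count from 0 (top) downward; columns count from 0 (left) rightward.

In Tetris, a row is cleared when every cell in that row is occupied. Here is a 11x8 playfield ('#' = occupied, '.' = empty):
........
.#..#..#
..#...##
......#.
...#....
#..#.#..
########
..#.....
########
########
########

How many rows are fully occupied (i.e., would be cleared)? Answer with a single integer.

Check each row:
  row 0: 8 empty cells -> not full
  row 1: 5 empty cells -> not full
  row 2: 5 empty cells -> not full
  row 3: 7 empty cells -> not full
  row 4: 7 empty cells -> not full
  row 5: 5 empty cells -> not full
  row 6: 0 empty cells -> FULL (clear)
  row 7: 7 empty cells -> not full
  row 8: 0 empty cells -> FULL (clear)
  row 9: 0 empty cells -> FULL (clear)
  row 10: 0 empty cells -> FULL (clear)
Total rows cleared: 4

Answer: 4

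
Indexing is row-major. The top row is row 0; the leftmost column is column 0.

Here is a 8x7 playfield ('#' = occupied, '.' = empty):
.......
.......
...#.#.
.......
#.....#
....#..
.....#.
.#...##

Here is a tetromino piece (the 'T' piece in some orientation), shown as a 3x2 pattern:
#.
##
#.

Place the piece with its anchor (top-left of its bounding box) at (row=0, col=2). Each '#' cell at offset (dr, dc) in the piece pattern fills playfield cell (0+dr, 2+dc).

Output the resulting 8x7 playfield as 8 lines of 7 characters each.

Fill (0+0,2+0) = (0,2)
Fill (0+1,2+0) = (1,2)
Fill (0+1,2+1) = (1,3)
Fill (0+2,2+0) = (2,2)

Answer: ..#....
..##...
..##.#.
.......
#.....#
....#..
.....#.
.#...##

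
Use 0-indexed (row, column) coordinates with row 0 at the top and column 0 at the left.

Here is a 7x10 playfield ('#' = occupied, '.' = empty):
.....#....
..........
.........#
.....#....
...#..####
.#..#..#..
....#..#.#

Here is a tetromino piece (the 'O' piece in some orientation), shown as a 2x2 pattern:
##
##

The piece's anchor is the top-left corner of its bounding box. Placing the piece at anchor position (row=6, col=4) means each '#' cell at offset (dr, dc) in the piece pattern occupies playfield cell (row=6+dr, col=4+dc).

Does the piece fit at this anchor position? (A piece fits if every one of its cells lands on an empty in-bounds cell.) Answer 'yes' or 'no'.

Answer: no

Derivation:
Check each piece cell at anchor (6, 4):
  offset (0,0) -> (6,4): occupied ('#') -> FAIL
  offset (0,1) -> (6,5): empty -> OK
  offset (1,0) -> (7,4): out of bounds -> FAIL
  offset (1,1) -> (7,5): out of bounds -> FAIL
All cells valid: no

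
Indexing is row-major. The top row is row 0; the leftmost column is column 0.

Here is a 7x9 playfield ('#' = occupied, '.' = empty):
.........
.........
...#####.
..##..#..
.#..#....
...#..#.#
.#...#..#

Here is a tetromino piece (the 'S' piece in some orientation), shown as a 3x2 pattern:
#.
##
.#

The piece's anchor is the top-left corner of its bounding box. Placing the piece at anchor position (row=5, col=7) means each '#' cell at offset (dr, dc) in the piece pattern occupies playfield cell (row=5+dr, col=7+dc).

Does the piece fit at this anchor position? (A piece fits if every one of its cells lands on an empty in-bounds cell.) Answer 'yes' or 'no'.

Answer: no

Derivation:
Check each piece cell at anchor (5, 7):
  offset (0,0) -> (5,7): empty -> OK
  offset (1,0) -> (6,7): empty -> OK
  offset (1,1) -> (6,8): occupied ('#') -> FAIL
  offset (2,1) -> (7,8): out of bounds -> FAIL
All cells valid: no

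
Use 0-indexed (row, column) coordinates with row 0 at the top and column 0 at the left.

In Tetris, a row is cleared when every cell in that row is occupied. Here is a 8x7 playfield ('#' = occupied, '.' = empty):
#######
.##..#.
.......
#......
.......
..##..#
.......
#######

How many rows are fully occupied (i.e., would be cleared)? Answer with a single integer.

Answer: 2

Derivation:
Check each row:
  row 0: 0 empty cells -> FULL (clear)
  row 1: 4 empty cells -> not full
  row 2: 7 empty cells -> not full
  row 3: 6 empty cells -> not full
  row 4: 7 empty cells -> not full
  row 5: 4 empty cells -> not full
  row 6: 7 empty cells -> not full
  row 7: 0 empty cells -> FULL (clear)
Total rows cleared: 2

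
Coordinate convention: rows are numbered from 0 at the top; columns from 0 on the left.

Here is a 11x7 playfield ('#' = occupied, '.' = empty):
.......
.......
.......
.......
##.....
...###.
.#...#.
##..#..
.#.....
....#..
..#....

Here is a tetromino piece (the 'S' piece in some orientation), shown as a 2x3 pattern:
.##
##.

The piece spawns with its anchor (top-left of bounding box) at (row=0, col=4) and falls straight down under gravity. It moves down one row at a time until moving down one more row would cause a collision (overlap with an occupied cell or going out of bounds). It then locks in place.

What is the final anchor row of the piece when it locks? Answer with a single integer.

Spawn at (row=0, col=4). Try each row:
  row 0: fits
  row 1: fits
  row 2: fits
  row 3: fits
  row 4: blocked -> lock at row 3

Answer: 3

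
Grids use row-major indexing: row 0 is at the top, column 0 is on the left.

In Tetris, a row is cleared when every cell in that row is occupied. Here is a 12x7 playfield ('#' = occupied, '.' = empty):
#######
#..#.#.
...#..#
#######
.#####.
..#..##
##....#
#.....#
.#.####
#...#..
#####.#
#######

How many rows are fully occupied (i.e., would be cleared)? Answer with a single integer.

Answer: 3

Derivation:
Check each row:
  row 0: 0 empty cells -> FULL (clear)
  row 1: 4 empty cells -> not full
  row 2: 5 empty cells -> not full
  row 3: 0 empty cells -> FULL (clear)
  row 4: 2 empty cells -> not full
  row 5: 4 empty cells -> not full
  row 6: 4 empty cells -> not full
  row 7: 5 empty cells -> not full
  row 8: 2 empty cells -> not full
  row 9: 5 empty cells -> not full
  row 10: 1 empty cell -> not full
  row 11: 0 empty cells -> FULL (clear)
Total rows cleared: 3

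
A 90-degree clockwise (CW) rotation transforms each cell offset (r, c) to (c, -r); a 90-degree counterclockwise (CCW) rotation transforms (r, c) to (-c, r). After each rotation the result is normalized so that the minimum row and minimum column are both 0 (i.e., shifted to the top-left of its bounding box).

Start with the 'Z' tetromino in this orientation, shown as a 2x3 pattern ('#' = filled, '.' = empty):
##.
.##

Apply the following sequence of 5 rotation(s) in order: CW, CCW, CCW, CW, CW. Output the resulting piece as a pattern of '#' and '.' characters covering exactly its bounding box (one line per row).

Answer: .#
##
#.

Derivation:
Start:
##.
.##
After rotation 1 (CW):
.#
##
#.
After rotation 2 (CCW):
##.
.##
After rotation 3 (CCW):
.#
##
#.
After rotation 4 (CW):
##.
.##
After rotation 5 (CW):
.#
##
#.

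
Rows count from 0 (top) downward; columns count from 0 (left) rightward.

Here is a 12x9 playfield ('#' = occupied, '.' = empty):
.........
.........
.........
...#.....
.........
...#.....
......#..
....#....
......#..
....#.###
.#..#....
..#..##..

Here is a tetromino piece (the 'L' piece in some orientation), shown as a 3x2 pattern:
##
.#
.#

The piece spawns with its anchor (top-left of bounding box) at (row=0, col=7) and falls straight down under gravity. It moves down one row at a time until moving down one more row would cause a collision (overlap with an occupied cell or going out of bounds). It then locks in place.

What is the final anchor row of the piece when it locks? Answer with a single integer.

Answer: 6

Derivation:
Spawn at (row=0, col=7). Try each row:
  row 0: fits
  row 1: fits
  row 2: fits
  row 3: fits
  row 4: fits
  row 5: fits
  row 6: fits
  row 7: blocked -> lock at row 6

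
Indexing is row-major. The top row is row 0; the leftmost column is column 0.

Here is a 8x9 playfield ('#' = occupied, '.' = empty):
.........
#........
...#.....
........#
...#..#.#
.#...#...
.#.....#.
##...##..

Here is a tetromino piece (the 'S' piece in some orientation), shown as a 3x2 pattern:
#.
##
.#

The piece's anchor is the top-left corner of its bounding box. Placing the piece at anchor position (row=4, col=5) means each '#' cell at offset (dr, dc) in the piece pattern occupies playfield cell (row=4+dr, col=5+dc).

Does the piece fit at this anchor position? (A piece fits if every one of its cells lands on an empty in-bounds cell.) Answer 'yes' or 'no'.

Answer: no

Derivation:
Check each piece cell at anchor (4, 5):
  offset (0,0) -> (4,5): empty -> OK
  offset (1,0) -> (5,5): occupied ('#') -> FAIL
  offset (1,1) -> (5,6): empty -> OK
  offset (2,1) -> (6,6): empty -> OK
All cells valid: no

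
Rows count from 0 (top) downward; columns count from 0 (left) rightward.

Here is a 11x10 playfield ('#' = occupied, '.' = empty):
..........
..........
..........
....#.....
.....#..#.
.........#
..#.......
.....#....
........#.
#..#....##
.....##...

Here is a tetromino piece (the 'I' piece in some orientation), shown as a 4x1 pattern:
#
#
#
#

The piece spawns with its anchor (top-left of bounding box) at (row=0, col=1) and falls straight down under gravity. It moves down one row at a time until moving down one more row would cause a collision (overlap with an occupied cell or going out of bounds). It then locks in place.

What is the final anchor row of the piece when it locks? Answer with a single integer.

Spawn at (row=0, col=1). Try each row:
  row 0: fits
  row 1: fits
  row 2: fits
  row 3: fits
  row 4: fits
  row 5: fits
  row 6: fits
  row 7: fits
  row 8: blocked -> lock at row 7

Answer: 7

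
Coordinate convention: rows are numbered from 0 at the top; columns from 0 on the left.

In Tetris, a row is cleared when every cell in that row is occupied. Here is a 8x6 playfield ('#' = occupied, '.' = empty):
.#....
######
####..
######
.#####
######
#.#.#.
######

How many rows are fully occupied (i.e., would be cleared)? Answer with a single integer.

Answer: 4

Derivation:
Check each row:
  row 0: 5 empty cells -> not full
  row 1: 0 empty cells -> FULL (clear)
  row 2: 2 empty cells -> not full
  row 3: 0 empty cells -> FULL (clear)
  row 4: 1 empty cell -> not full
  row 5: 0 empty cells -> FULL (clear)
  row 6: 3 empty cells -> not full
  row 7: 0 empty cells -> FULL (clear)
Total rows cleared: 4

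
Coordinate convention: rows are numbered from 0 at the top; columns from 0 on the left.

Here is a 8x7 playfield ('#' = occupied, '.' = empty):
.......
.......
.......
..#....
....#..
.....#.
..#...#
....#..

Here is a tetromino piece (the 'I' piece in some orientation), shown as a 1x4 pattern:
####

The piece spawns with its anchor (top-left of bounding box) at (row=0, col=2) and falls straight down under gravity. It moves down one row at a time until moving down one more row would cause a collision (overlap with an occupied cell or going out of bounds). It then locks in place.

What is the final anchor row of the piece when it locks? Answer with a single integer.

Answer: 2

Derivation:
Spawn at (row=0, col=2). Try each row:
  row 0: fits
  row 1: fits
  row 2: fits
  row 3: blocked -> lock at row 2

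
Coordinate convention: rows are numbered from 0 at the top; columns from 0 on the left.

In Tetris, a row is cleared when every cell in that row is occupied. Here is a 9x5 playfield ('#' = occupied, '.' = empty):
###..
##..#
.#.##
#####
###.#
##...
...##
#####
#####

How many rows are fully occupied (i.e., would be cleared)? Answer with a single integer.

Check each row:
  row 0: 2 empty cells -> not full
  row 1: 2 empty cells -> not full
  row 2: 2 empty cells -> not full
  row 3: 0 empty cells -> FULL (clear)
  row 4: 1 empty cell -> not full
  row 5: 3 empty cells -> not full
  row 6: 3 empty cells -> not full
  row 7: 0 empty cells -> FULL (clear)
  row 8: 0 empty cells -> FULL (clear)
Total rows cleared: 3

Answer: 3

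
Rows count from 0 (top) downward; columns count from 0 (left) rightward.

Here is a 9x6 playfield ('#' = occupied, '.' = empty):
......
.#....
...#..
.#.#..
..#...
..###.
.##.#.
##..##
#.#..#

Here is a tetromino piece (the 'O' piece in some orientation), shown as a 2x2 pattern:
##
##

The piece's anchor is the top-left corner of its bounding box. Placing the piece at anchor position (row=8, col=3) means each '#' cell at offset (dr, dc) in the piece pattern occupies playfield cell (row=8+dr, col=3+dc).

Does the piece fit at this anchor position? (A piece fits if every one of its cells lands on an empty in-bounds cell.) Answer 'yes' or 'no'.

Answer: no

Derivation:
Check each piece cell at anchor (8, 3):
  offset (0,0) -> (8,3): empty -> OK
  offset (0,1) -> (8,4): empty -> OK
  offset (1,0) -> (9,3): out of bounds -> FAIL
  offset (1,1) -> (9,4): out of bounds -> FAIL
All cells valid: no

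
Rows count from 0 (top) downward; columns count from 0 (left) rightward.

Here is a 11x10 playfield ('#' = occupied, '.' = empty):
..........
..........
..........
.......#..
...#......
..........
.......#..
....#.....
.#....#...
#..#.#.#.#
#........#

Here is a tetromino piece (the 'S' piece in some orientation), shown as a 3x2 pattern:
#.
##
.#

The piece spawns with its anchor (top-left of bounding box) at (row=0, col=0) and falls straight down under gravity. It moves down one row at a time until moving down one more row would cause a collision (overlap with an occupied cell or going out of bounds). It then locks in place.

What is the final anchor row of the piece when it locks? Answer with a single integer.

Answer: 5

Derivation:
Spawn at (row=0, col=0). Try each row:
  row 0: fits
  row 1: fits
  row 2: fits
  row 3: fits
  row 4: fits
  row 5: fits
  row 6: blocked -> lock at row 5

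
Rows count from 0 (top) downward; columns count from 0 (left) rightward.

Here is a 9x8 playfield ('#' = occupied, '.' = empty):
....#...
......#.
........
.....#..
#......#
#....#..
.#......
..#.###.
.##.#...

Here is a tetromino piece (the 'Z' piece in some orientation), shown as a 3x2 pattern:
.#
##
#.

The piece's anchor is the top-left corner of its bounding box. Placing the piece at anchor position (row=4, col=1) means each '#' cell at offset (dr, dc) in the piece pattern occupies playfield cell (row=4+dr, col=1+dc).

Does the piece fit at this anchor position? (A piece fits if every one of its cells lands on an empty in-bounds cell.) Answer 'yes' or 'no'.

Check each piece cell at anchor (4, 1):
  offset (0,1) -> (4,2): empty -> OK
  offset (1,0) -> (5,1): empty -> OK
  offset (1,1) -> (5,2): empty -> OK
  offset (2,0) -> (6,1): occupied ('#') -> FAIL
All cells valid: no

Answer: no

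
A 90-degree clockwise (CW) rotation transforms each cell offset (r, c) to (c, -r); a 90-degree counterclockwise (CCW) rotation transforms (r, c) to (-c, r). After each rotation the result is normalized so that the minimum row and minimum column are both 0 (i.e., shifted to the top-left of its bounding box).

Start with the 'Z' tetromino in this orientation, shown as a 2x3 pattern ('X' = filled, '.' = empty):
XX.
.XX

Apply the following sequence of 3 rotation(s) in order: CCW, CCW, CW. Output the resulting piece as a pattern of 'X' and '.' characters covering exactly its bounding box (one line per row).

Answer: .X
XX
X.

Derivation:
Start:
XX.
.XX
After rotation 1 (CCW):
.X
XX
X.
After rotation 2 (CCW):
XX.
.XX
After rotation 3 (CW):
.X
XX
X.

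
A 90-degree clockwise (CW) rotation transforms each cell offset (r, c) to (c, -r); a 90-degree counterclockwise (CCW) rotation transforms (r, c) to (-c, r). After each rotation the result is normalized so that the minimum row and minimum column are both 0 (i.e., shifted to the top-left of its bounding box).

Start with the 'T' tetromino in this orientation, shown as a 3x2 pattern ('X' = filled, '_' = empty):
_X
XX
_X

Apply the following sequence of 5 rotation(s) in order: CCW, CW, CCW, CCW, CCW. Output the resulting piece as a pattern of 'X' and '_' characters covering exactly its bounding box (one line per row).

Answer: _X_
XXX

Derivation:
Start:
_X
XX
_X
After rotation 1 (CCW):
XXX
_X_
After rotation 2 (CW):
_X
XX
_X
After rotation 3 (CCW):
XXX
_X_
After rotation 4 (CCW):
X_
XX
X_
After rotation 5 (CCW):
_X_
XXX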